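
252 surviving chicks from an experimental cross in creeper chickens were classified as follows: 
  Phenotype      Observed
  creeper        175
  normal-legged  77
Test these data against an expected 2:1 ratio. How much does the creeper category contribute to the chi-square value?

0.292

Under the 2:1 hypothesis (Σ ratio = 3, N = 252):
  creeper: 252 × 2/3 = 168
  normal-legged: 252 × 1/3 = 84
Contribution of creeper: (175 − 168)² / 168 = 0.2917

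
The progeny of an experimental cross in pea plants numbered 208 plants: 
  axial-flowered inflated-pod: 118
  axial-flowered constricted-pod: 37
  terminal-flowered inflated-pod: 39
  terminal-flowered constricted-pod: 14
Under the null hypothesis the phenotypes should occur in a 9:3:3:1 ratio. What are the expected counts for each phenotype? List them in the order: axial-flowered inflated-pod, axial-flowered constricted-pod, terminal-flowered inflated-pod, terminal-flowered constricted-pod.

Expected counts for N = 208 under a 9:3:3:1 ratio (total parts = 16):
  axial-flowered inflated-pod: 208 × 9/16 = 117
  axial-flowered constricted-pod: 208 × 3/16 = 39
  terminal-flowered inflated-pod: 208 × 3/16 = 39
  terminal-flowered constricted-pod: 208 × 1/16 = 13

117, 39, 39, 13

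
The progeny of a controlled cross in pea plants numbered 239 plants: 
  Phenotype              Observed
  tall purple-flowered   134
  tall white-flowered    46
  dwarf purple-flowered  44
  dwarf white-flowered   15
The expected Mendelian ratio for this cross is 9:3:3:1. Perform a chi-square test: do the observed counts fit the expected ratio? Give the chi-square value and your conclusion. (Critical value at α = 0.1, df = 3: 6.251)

0.048; consistent

Under the 9:3:3:1 hypothesis (Σ ratio = 16, N = 239):
  tall purple-flowered: 239 × 9/16 = 134.4375
  tall white-flowered: 239 × 3/16 = 44.8125
  dwarf purple-flowered: 239 × 3/16 = 44.8125
  dwarf white-flowered: 239 × 1/16 = 14.9375
χ² = Σ (O − E)² / E
  tall purple-flowered: (134 − 134.4375)² / 134.4375 = 0.0014
  tall white-flowered: (46 − 44.8125)² / 44.8125 = 0.0315
  dwarf purple-flowered: (44 − 44.8125)² / 44.8125 = 0.0147
  dwarf white-flowered: (15 − 14.9375)² / 14.9375 = 0.0003
χ² = 0.0014 + 0.0315 + 0.0147 + 0.0003 = 0.0479 ≈ 0.048
Degrees of freedom = 4 − 1 = 3; critical value at α = 0.1 is 6.251.
Since 0.048 < 6.251, we fail to reject the null hypothesis — the data are consistent with the 9:3:3:1 ratio.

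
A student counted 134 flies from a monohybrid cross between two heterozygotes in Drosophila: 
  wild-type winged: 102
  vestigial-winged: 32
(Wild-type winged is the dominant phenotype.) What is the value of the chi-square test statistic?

For a monohybrid cross between heterozygotes with complete dominance, the expected phenotypic ratio is 3:1.
Under the 3:1 hypothesis (Σ ratio = 4, N = 134):
  wild-type winged: 134 × 3/4 = 100.5
  vestigial-winged: 134 × 1/4 = 33.5
χ² = Σ (O − E)² / E
  wild-type winged: (102 − 100.5)² / 100.5 = 0.0224
  vestigial-winged: (32 − 33.5)² / 33.5 = 0.0672
χ² = 0.0224 + 0.0672 = 0.0896 ≈ 0.090

0.090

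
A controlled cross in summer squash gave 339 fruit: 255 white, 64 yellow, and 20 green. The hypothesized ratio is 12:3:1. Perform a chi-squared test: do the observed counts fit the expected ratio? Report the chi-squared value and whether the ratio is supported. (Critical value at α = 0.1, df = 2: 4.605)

The 12:3:1 ratio has 16 parts, so with N = 339 the expected counts are:
  white: 339 × 12/16 = 254.25
  yellow: 339 × 3/16 = 63.5625
  green: 339 × 1/16 = 21.1875
χ² = Σ (O − E)² / E
  white: (255 − 254.25)² / 254.25 = 0.0022
  yellow: (64 − 63.5625)² / 63.5625 = 0.0030
  green: (20 − 21.1875)² / 21.1875 = 0.0666
χ² = 0.0022 + 0.0030 + 0.0666 = 0.0718 ≈ 0.072
Degrees of freedom = 3 − 1 = 2; critical value at α = 0.1 is 4.605.
Since 0.072 < 4.605, we fail to reject the null hypothesis — the data are consistent with the 12:3:1 ratio.

0.072; consistent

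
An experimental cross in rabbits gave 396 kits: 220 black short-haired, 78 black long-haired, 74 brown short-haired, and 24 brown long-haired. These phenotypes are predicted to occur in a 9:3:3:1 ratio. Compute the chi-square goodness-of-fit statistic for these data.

Expected counts for N = 396 under a 9:3:3:1 ratio (total parts = 16):
  black short-haired: 396 × 9/16 = 222.75
  black long-haired: 396 × 3/16 = 74.25
  brown short-haired: 396 × 3/16 = 74.25
  brown long-haired: 396 × 1/16 = 24.75
χ² = Σ (O − E)² / E
  black short-haired: (220 − 222.75)² / 222.75 = 0.0340
  black long-haired: (78 − 74.25)² / 74.25 = 0.1894
  brown short-haired: (74 − 74.25)² / 74.25 = 0.0008
  brown long-haired: (24 − 24.75)² / 24.75 = 0.0227
χ² = 0.0340 + 0.1894 + 0.0008 + 0.0227 = 0.2469 ≈ 0.247

0.247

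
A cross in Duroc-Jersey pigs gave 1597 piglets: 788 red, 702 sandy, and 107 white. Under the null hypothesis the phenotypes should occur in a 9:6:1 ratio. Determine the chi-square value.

31.822

The 9:6:1 ratio has 16 parts, so with N = 1597 the expected counts are:
  red: 1597 × 9/16 = 898.3125
  sandy: 1597 × 6/16 = 598.875
  white: 1597 × 1/16 = 99.8125
χ² = Σ (O − E)² / E
  red: (788 − 898.3125)² / 898.3125 = 13.5463
  sandy: (702 − 598.875)² / 598.875 = 17.7579
  white: (107 − 99.8125)² / 99.8125 = 0.5176
χ² = 13.5463 + 17.7579 + 0.5176 = 31.8218 ≈ 31.822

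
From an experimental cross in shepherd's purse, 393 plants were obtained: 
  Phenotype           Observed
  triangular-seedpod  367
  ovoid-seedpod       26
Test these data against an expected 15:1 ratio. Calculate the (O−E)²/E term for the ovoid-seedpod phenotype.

0.084

The 15:1 ratio has 16 parts, so with N = 393 the expected counts are:
  triangular-seedpod: 393 × 15/16 = 368.4375
  ovoid-seedpod: 393 × 1/16 = 24.5625
Contribution of ovoid-seedpod: (26 − 24.5625)² / 24.5625 = 0.0841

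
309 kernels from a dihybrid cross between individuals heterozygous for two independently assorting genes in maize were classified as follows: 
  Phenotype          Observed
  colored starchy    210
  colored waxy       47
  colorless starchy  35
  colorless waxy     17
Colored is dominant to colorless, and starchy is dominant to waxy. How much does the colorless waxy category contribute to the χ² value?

A dihybrid F₂ with independent assortment and complete dominance at both loci gives a 9:3:3:1 phenotypic ratio.
The 9:3:3:1 ratio has 16 parts, so with N = 309 the expected counts are:
  colored starchy: 309 × 9/16 = 173.8125
  colored waxy: 309 × 3/16 = 57.9375
  colorless starchy: 309 × 3/16 = 57.9375
  colorless waxy: 309 × 1/16 = 19.3125
Contribution of colorless waxy: (17 − 19.3125)² / 19.3125 = 0.2769

0.277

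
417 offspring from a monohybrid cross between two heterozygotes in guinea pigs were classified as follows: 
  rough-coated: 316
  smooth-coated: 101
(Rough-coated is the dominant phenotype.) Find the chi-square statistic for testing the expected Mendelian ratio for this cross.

For a monohybrid cross between heterozygotes with complete dominance, the expected phenotypic ratio is 3:1.
Total ratio parts = 4. Expected numbers out of 417:
  rough-coated: 417 × 3/4 = 312.75
  smooth-coated: 417 × 1/4 = 104.25
χ² = Σ (O − E)² / E
  rough-coated: (316 − 312.75)² / 312.75 = 0.0338
  smooth-coated: (101 − 104.25)² / 104.25 = 0.1013
χ² = 0.0338 + 0.1013 = 0.1351 ≈ 0.135

0.135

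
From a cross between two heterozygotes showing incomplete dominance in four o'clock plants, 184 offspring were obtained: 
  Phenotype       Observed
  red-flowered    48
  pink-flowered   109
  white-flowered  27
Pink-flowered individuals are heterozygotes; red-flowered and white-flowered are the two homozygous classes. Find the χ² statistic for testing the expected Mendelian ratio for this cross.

11.076

With incomplete dominance, a heterozygote × heterozygote cross gives a 1:2:1 phenotypic ratio.
Total ratio parts = 4. Expected numbers out of 184:
  red-flowered: 184 × 1/4 = 46
  pink-flowered: 184 × 2/4 = 92
  white-flowered: 184 × 1/4 = 46
χ² = Σ (O − E)² / E
  red-flowered: (48 − 46)² / 46 = 0.0870
  pink-flowered: (109 − 92)² / 92 = 3.1413
  white-flowered: (27 − 46)² / 46 = 7.8478
χ² = 0.0870 + 3.1413 + 7.8478 = 11.0761 ≈ 11.076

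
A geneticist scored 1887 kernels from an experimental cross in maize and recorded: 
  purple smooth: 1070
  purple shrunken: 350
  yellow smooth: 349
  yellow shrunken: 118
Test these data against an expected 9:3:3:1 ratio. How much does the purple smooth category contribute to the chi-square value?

Under the 9:3:3:1 hypothesis (Σ ratio = 16, N = 1887):
  purple smooth: 1887 × 9/16 = 1061.4375
  purple shrunken: 1887 × 3/16 = 353.8125
  yellow smooth: 1887 × 3/16 = 353.8125
  yellow shrunken: 1887 × 1/16 = 117.9375
Contribution of purple smooth: (1070 − 1061.4375)² / 1061.4375 = 0.0691

0.069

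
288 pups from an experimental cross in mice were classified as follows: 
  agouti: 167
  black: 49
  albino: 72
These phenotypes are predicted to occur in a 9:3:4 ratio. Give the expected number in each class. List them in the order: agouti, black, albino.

The 9:3:4 ratio has 16 parts, so with N = 288 the expected counts are:
  agouti: 288 × 9/16 = 162
  black: 288 × 3/16 = 54
  albino: 288 × 4/16 = 72

162, 54, 72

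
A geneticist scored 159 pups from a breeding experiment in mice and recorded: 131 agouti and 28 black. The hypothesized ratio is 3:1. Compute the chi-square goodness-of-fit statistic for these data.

4.631

Under the 3:1 hypothesis (Σ ratio = 4, N = 159):
  agouti: 159 × 3/4 = 119.25
  black: 159 × 1/4 = 39.75
χ² = Σ (O − E)² / E
  agouti: (131 − 119.25)² / 119.25 = 1.1578
  black: (28 − 39.75)² / 39.75 = 3.4733
χ² = 1.1578 + 3.4733 = 4.6311 ≈ 4.631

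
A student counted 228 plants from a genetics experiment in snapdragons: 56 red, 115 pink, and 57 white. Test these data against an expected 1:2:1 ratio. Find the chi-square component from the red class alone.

The 1:2:1 ratio has 4 parts, so with N = 228 the expected counts are:
  red: 228 × 1/4 = 57
  pink: 228 × 2/4 = 114
  white: 228 × 1/4 = 57
Contribution of red: (56 − 57)² / 57 = 0.0175

0.018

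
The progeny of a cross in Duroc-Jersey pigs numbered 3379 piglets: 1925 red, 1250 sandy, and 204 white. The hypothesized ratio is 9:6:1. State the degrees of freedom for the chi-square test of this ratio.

A goodness-of-fit test with 3 phenotype classes has df = 3 − 1 = 2.

2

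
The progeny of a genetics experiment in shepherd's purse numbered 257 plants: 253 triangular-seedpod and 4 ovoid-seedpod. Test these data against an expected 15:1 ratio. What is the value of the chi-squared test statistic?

9.663

Expected counts for N = 257 under a 15:1 ratio (total parts = 16):
  triangular-seedpod: 257 × 15/16 = 240.9375
  ovoid-seedpod: 257 × 1/16 = 16.0625
χ² = Σ (O − E)² / E
  triangular-seedpod: (253 − 240.9375)² / 240.9375 = 0.6039
  ovoid-seedpod: (4 − 16.0625)² / 16.0625 = 9.0586
χ² = 0.6039 + 9.0586 = 9.6625 ≈ 9.663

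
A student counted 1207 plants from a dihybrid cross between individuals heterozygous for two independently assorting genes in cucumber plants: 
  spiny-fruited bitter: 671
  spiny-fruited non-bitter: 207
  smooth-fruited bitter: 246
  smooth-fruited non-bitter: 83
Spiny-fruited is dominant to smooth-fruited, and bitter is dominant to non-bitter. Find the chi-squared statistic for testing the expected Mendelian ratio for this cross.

4.212

A dihybrid F₂ with independent assortment and complete dominance at both loci gives a 9:3:3:1 phenotypic ratio.
Expected counts for N = 1207 under a 9:3:3:1 ratio (total parts = 16):
  spiny-fruited bitter: 1207 × 9/16 = 678.9375
  spiny-fruited non-bitter: 1207 × 3/16 = 226.3125
  smooth-fruited bitter: 1207 × 3/16 = 226.3125
  smooth-fruited non-bitter: 1207 × 1/16 = 75.4375
χ² = Σ (O − E)² / E
  spiny-fruited bitter: (671 − 678.9375)² / 678.9375 = 0.0928
  spiny-fruited non-bitter: (207 − 226.3125)² / 226.3125 = 1.6480
  smooth-fruited bitter: (246 − 226.3125)² / 226.3125 = 1.7127
  smooth-fruited non-bitter: (83 − 75.4375)² / 75.4375 = 0.7581
χ² = 0.0928 + 1.6480 + 1.7127 + 0.7581 = 4.2116 ≈ 4.212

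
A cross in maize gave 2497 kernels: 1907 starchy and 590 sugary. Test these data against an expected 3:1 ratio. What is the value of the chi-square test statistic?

2.506

Total ratio parts = 4. Expected numbers out of 2497:
  starchy: 2497 × 3/4 = 1872.75
  sugary: 2497 × 1/4 = 624.25
χ² = Σ (O − E)² / E
  starchy: (1907 − 1872.75)² / 1872.75 = 0.6264
  sugary: (590 − 624.25)² / 624.25 = 1.8792
χ² = 0.6264 + 1.8792 = 2.5056 ≈ 2.506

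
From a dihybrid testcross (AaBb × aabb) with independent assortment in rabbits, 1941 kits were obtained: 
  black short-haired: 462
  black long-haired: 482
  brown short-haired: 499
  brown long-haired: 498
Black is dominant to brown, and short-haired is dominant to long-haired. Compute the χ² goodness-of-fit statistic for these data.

1.860

A dihybrid testcross with independent assortment gives a 1:1:1:1 ratio.
Under the 1:1:1:1 hypothesis (Σ ratio = 4, N = 1941):
  black short-haired: 1941 × 1/4 = 485.25
  black long-haired: 1941 × 1/4 = 485.25
  brown short-haired: 1941 × 1/4 = 485.25
  brown long-haired: 1941 × 1/4 = 485.25
χ² = Σ (O − E)² / E
  black short-haired: (462 − 485.25)² / 485.25 = 1.1140
  black long-haired: (482 − 485.25)² / 485.25 = 0.0218
  brown short-haired: (499 − 485.25)² / 485.25 = 0.3896
  brown long-haired: (498 − 485.25)² / 485.25 = 0.3350
χ² = 1.1140 + 0.0218 + 0.3896 + 0.3350 = 1.8604 ≈ 1.860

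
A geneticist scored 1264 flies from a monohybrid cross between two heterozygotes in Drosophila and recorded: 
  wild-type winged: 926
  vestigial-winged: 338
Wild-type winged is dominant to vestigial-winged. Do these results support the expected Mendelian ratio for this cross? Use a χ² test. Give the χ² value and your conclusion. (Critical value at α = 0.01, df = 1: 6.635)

For a monohybrid cross between heterozygotes with complete dominance, the expected phenotypic ratio is 3:1.
The 3:1 ratio has 4 parts, so with N = 1264 the expected counts are:
  wild-type winged: 1264 × 3/4 = 948
  vestigial-winged: 1264 × 1/4 = 316
χ² = Σ (O − E)² / E
  wild-type winged: (926 − 948)² / 948 = 0.5105
  vestigial-winged: (338 − 316)² / 316 = 1.5316
χ² = 0.5105 + 1.5316 = 2.0421 ≈ 2.042
Degrees of freedom = 2 − 1 = 1; critical value at α = 0.01 is 6.635.
Since 2.042 < 6.635, we fail to reject the null hypothesis — the data are consistent with the 3:1 ratio.

2.042; consistent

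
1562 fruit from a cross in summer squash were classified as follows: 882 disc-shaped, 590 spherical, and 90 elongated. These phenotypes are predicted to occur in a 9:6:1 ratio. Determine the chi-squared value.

0.639

Expected counts for N = 1562 under a 9:6:1 ratio (total parts = 16):
  disc-shaped: 1562 × 9/16 = 878.625
  spherical: 1562 × 6/16 = 585.75
  elongated: 1562 × 1/16 = 97.625
χ² = Σ (O − E)² / E
  disc-shaped: (882 − 878.625)² / 878.625 = 0.0130
  spherical: (590 − 585.75)² / 585.75 = 0.0308
  elongated: (90 − 97.625)² / 97.625 = 0.5956
χ² = 0.0130 + 0.0308 + 0.5956 = 0.6394 ≈ 0.639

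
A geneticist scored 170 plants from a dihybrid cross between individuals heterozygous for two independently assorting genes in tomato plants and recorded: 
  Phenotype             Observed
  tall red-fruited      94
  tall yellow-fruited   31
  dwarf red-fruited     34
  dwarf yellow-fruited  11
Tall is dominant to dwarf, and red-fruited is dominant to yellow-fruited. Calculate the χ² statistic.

A dihybrid F₂ with independent assortment and complete dominance at both loci gives a 9:3:3:1 phenotypic ratio.
The 9:3:3:1 ratio has 16 parts, so with N = 170 the expected counts are:
  tall red-fruited: 170 × 9/16 = 95.625
  tall yellow-fruited: 170 × 3/16 = 31.875
  dwarf red-fruited: 170 × 3/16 = 31.875
  dwarf yellow-fruited: 170 × 1/16 = 10.625
χ² = Σ (O − E)² / E
  tall red-fruited: (94 − 95.625)² / 95.625 = 0.0276
  tall yellow-fruited: (31 − 31.875)² / 31.875 = 0.0240
  dwarf red-fruited: (34 − 31.875)² / 31.875 = 0.1417
  dwarf yellow-fruited: (11 − 10.625)² / 10.625 = 0.0132
χ² = 0.0276 + 0.0240 + 0.1417 + 0.0132 = 0.2065 ≈ 0.207

0.207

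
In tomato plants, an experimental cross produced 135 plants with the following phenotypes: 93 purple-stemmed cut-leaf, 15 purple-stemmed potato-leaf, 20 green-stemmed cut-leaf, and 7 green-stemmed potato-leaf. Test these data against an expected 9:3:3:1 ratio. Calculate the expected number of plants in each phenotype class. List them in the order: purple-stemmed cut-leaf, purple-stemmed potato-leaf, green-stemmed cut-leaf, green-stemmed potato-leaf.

Under the 9:3:3:1 hypothesis (Σ ratio = 16, N = 135):
  purple-stemmed cut-leaf: 135 × 9/16 = 75.9375
  purple-stemmed potato-leaf: 135 × 3/16 = 25.3125
  green-stemmed cut-leaf: 135 × 3/16 = 25.3125
  green-stemmed potato-leaf: 135 × 1/16 = 8.4375

75.9375, 25.3125, 25.3125, 8.4375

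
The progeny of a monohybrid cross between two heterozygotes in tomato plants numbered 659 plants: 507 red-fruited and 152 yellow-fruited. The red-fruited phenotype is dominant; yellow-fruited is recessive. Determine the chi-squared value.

1.316

For a monohybrid cross between heterozygotes with complete dominance, the expected phenotypic ratio is 3:1.
Total ratio parts = 4. Expected numbers out of 659:
  red-fruited: 659 × 3/4 = 494.25
  yellow-fruited: 659 × 1/4 = 164.75
χ² = Σ (O − E)² / E
  red-fruited: (507 − 494.25)² / 494.25 = 0.3289
  yellow-fruited: (152 − 164.75)² / 164.75 = 0.9867
χ² = 0.3289 + 0.9867 = 1.3156 ≈ 1.316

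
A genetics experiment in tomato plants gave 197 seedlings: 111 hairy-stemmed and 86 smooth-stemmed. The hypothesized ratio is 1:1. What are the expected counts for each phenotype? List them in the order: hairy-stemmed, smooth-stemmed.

The 1:1 ratio has 2 parts, so with N = 197 the expected counts are:
  hairy-stemmed: 197 × 1/2 = 98.5
  smooth-stemmed: 197 × 1/2 = 98.5

98.5, 98.5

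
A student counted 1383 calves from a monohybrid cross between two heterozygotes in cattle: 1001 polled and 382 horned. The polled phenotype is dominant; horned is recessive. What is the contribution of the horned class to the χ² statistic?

3.801

For a monohybrid cross between heterozygotes with complete dominance, the expected phenotypic ratio is 3:1.
Total ratio parts = 4. Expected numbers out of 1383:
  polled: 1383 × 3/4 = 1037.25
  horned: 1383 × 1/4 = 345.75
Contribution of horned: (382 − 345.75)² / 345.75 = 3.8006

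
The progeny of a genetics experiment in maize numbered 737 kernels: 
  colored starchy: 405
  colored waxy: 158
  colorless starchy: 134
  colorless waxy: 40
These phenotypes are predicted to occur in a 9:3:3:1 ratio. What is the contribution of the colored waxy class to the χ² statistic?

Total ratio parts = 16. Expected numbers out of 737:
  colored starchy: 737 × 9/16 = 414.5625
  colored waxy: 737 × 3/16 = 138.1875
  colorless starchy: 737 × 3/16 = 138.1875
  colorless waxy: 737 × 1/16 = 46.0625
Contribution of colored waxy: (158 − 138.1875)² / 138.1875 = 2.8406

2.841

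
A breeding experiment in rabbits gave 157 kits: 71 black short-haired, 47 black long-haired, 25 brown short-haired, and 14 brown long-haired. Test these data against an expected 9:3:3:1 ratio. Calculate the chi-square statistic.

16.328

The 9:3:3:1 ratio has 16 parts, so with N = 157 the expected counts are:
  black short-haired: 157 × 9/16 = 88.3125
  black long-haired: 157 × 3/16 = 29.4375
  brown short-haired: 157 × 3/16 = 29.4375
  brown long-haired: 157 × 1/16 = 9.8125
χ² = Σ (O − E)² / E
  black short-haired: (71 − 88.3125)² / 88.3125 = 3.3939
  black long-haired: (47 − 29.4375)² / 29.4375 = 10.4778
  brown short-haired: (25 − 29.4375)² / 29.4375 = 0.6689
  brown long-haired: (14 − 9.8125)² / 9.8125 = 1.7870
χ² = 3.3939 + 10.4778 + 0.6689 + 1.7870 = 16.3276 ≈ 16.328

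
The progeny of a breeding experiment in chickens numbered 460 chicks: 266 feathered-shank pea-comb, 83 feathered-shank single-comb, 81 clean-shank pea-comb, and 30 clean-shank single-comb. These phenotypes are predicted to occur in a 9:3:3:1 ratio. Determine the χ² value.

Total ratio parts = 16. Expected numbers out of 460:
  feathered-shank pea-comb: 460 × 9/16 = 258.75
  feathered-shank single-comb: 460 × 3/16 = 86.25
  clean-shank pea-comb: 460 × 3/16 = 86.25
  clean-shank single-comb: 460 × 1/16 = 28.75
χ² = Σ (O − E)² / E
  feathered-shank pea-comb: (266 − 258.75)² / 258.75 = 0.2031
  feathered-shank single-comb: (83 − 86.25)² / 86.25 = 0.1225
  clean-shank pea-comb: (81 − 86.25)² / 86.25 = 0.3196
  clean-shank single-comb: (30 − 28.75)² / 28.75 = 0.0543
χ² = 0.2031 + 0.1225 + 0.3196 + 0.0543 = 0.6995 ≈ 0.700

0.700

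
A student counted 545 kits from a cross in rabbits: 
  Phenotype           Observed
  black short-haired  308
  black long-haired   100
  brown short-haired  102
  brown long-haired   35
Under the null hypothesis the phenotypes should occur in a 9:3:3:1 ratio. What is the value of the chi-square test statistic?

Expected counts for N = 545 under a 9:3:3:1 ratio (total parts = 16):
  black short-haired: 545 × 9/16 = 306.5625
  black long-haired: 545 × 3/16 = 102.1875
  brown short-haired: 545 × 3/16 = 102.1875
  brown long-haired: 545 × 1/16 = 34.0625
χ² = Σ (O − E)² / E
  black short-haired: (308 − 306.5625)² / 306.5625 = 0.0067
  black long-haired: (100 − 102.1875)² / 102.1875 = 0.0468
  brown short-haired: (102 − 102.1875)² / 102.1875 = 0.0003
  brown long-haired: (35 − 34.0625)² / 34.0625 = 0.0258
χ² = 0.0067 + 0.0468 + 0.0003 + 0.0258 = 0.0796 ≈ 0.080

0.080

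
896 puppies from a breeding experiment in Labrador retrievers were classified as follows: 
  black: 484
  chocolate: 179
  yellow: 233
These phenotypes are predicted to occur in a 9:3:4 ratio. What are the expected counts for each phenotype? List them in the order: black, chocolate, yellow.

504, 168, 224

Total ratio parts = 16. Expected numbers out of 896:
  black: 896 × 9/16 = 504
  chocolate: 896 × 3/16 = 168
  yellow: 896 × 4/16 = 224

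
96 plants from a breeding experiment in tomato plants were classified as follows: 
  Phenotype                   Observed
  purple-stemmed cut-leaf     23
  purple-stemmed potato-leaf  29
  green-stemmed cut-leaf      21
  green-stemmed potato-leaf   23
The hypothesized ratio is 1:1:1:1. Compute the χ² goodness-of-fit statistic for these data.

Expected counts for N = 96 under a 1:1:1:1 ratio (total parts = 4):
  purple-stemmed cut-leaf: 96 × 1/4 = 24
  purple-stemmed potato-leaf: 96 × 1/4 = 24
  green-stemmed cut-leaf: 96 × 1/4 = 24
  green-stemmed potato-leaf: 96 × 1/4 = 24
χ² = Σ (O − E)² / E
  purple-stemmed cut-leaf: (23 − 24)² / 24 = 0.0417
  purple-stemmed potato-leaf: (29 − 24)² / 24 = 1.0417
  green-stemmed cut-leaf: (21 − 24)² / 24 = 0.3750
  green-stemmed potato-leaf: (23 − 24)² / 24 = 0.0417
χ² = 0.0417 + 1.0417 + 0.3750 + 0.0417 = 1.5001 ≈ 1.500

1.500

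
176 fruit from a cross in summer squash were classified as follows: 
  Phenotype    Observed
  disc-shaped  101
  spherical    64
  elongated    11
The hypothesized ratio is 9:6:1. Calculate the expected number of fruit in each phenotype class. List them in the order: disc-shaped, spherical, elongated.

99, 66, 11

Total ratio parts = 16. Expected numbers out of 176:
  disc-shaped: 176 × 9/16 = 99
  spherical: 176 × 6/16 = 66
  elongated: 176 × 1/16 = 11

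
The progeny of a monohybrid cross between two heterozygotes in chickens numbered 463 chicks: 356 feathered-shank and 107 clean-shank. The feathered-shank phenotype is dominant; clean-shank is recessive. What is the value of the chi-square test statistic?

For a monohybrid cross between heterozygotes with complete dominance, the expected phenotypic ratio is 3:1.
Total ratio parts = 4. Expected numbers out of 463:
  feathered-shank: 463 × 3/4 = 347.25
  clean-shank: 463 × 1/4 = 115.75
χ² = Σ (O − E)² / E
  feathered-shank: (356 − 347.25)² / 347.25 = 0.2205
  clean-shank: (107 − 115.75)² / 115.75 = 0.6614
χ² = 0.2205 + 0.6614 = 0.8819 ≈ 0.882

0.882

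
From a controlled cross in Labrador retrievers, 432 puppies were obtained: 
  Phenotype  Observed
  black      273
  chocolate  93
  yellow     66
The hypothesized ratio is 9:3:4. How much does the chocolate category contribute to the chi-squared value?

1.778

Total ratio parts = 16. Expected numbers out of 432:
  black: 432 × 9/16 = 243
  chocolate: 432 × 3/16 = 81
  yellow: 432 × 4/16 = 108
Contribution of chocolate: (93 − 81)² / 81 = 1.7778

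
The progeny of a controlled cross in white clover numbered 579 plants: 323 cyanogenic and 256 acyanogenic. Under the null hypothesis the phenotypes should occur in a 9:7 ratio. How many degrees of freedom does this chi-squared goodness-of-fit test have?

A goodness-of-fit test with 2 phenotype classes has df = 2 − 1 = 1.

1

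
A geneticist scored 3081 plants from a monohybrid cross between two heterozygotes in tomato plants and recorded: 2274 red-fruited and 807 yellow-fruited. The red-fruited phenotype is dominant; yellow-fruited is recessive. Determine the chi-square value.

For a monohybrid cross between heterozygotes with complete dominance, the expected phenotypic ratio is 3:1.
Total ratio parts = 4. Expected numbers out of 3081:
  red-fruited: 3081 × 3/4 = 2310.75
  yellow-fruited: 3081 × 1/4 = 770.25
χ² = Σ (O − E)² / E
  red-fruited: (2274 − 2310.75)² / 2310.75 = 0.5845
  yellow-fruited: (807 − 770.25)² / 770.25 = 1.7534
χ² = 0.5845 + 1.7534 = 2.3379 ≈ 2.338

2.338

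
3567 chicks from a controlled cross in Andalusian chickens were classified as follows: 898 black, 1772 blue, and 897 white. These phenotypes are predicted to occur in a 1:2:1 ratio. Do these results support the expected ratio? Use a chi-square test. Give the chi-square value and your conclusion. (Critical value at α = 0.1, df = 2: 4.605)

0.149; consistent

Under the 1:2:1 hypothesis (Σ ratio = 4, N = 3567):
  black: 3567 × 1/4 = 891.75
  blue: 3567 × 2/4 = 1783.5
  white: 3567 × 1/4 = 891.75
χ² = Σ (O − E)² / E
  black: (898 − 891.75)² / 891.75 = 0.0438
  blue: (1772 − 1783.5)² / 1783.5 = 0.0742
  white: (897 − 891.75)² / 891.75 = 0.0309
χ² = 0.0438 + 0.0742 + 0.0309 = 0.1489 ≈ 0.149
Degrees of freedom = 3 − 1 = 2; critical value at α = 0.1 is 4.605.
Since 0.149 < 4.605, we fail to reject the null hypothesis — the data are consistent with the 1:2:1 ratio.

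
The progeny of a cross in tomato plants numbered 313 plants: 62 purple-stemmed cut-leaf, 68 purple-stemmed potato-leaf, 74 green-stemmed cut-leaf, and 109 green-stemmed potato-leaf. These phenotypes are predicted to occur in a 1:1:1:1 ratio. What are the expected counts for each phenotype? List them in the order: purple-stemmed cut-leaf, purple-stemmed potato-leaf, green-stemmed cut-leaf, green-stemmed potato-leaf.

The 1:1:1:1 ratio has 4 parts, so with N = 313 the expected counts are:
  purple-stemmed cut-leaf: 313 × 1/4 = 78.25
  purple-stemmed potato-leaf: 313 × 1/4 = 78.25
  green-stemmed cut-leaf: 313 × 1/4 = 78.25
  green-stemmed potato-leaf: 313 × 1/4 = 78.25

78.25, 78.25, 78.25, 78.25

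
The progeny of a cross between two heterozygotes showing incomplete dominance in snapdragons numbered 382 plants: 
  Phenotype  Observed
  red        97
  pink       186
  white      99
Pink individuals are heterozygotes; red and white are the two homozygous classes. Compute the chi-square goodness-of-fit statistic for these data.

With incomplete dominance, a heterozygote × heterozygote cross gives a 1:2:1 phenotypic ratio.
Total ratio parts = 4. Expected numbers out of 382:
  red: 382 × 1/4 = 95.5
  pink: 382 × 2/4 = 191
  white: 382 × 1/4 = 95.5
χ² = Σ (O − E)² / E
  red: (97 − 95.5)² / 95.5 = 0.0236
  pink: (186 − 191)² / 191 = 0.1309
  white: (99 − 95.5)² / 95.5 = 0.1283
χ² = 0.0236 + 0.1309 + 0.1283 = 0.2828 ≈ 0.283

0.283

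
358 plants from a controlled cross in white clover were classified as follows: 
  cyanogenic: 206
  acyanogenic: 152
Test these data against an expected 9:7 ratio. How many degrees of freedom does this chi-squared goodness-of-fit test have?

A goodness-of-fit test with 2 phenotype classes has df = 2 − 1 = 1.

1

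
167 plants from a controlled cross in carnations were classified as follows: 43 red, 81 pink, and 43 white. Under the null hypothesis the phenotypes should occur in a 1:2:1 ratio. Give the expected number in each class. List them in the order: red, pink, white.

Under the 1:2:1 hypothesis (Σ ratio = 4, N = 167):
  red: 167 × 1/4 = 41.75
  pink: 167 × 2/4 = 83.5
  white: 167 × 1/4 = 41.75

41.75, 83.5, 41.75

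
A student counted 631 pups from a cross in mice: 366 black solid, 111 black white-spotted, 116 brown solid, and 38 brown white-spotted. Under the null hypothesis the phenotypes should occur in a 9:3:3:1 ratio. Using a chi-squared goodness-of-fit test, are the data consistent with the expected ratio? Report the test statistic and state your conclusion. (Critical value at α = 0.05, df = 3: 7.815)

0.894; consistent

Expected counts for N = 631 under a 9:3:3:1 ratio (total parts = 16):
  black solid: 631 × 9/16 = 354.9375
  black white-spotted: 631 × 3/16 = 118.3125
  brown solid: 631 × 3/16 = 118.3125
  brown white-spotted: 631 × 1/16 = 39.4375
χ² = Σ (O − E)² / E
  black solid: (366 − 354.9375)² / 354.9375 = 0.3448
  black white-spotted: (111 − 118.3125)² / 118.3125 = 0.4520
  brown solid: (116 − 118.3125)² / 118.3125 = 0.0452
  brown white-spotted: (38 − 39.4375)² / 39.4375 = 0.0524
χ² = 0.3448 + 0.4520 + 0.0452 + 0.0524 = 0.8944 ≈ 0.894
Degrees of freedom = 4 − 1 = 3; critical value at α = 0.05 is 7.815.
Since 0.894 < 7.815, we fail to reject the null hypothesis — the data are consistent with the 9:3:3:1 ratio.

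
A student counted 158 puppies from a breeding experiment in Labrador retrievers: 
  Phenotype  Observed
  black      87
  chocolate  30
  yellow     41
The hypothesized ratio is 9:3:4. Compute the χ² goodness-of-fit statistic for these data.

Under the 9:3:4 hypothesis (Σ ratio = 16, N = 158):
  black: 158 × 9/16 = 88.875
  chocolate: 158 × 3/16 = 29.625
  yellow: 158 × 4/16 = 39.5
χ² = Σ (O − E)² / E
  black: (87 − 88.875)² / 88.875 = 0.0396
  chocolate: (30 − 29.625)² / 29.625 = 0.0047
  yellow: (41 − 39.5)² / 39.5 = 0.0570
χ² = 0.0396 + 0.0047 + 0.0570 = 0.1013 ≈ 0.101

0.101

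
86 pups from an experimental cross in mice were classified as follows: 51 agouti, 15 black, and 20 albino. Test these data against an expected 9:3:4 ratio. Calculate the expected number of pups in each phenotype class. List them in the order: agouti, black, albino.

48.375, 16.125, 21.5

Expected counts for N = 86 under a 9:3:4 ratio (total parts = 16):
  agouti: 86 × 9/16 = 48.375
  black: 86 × 3/16 = 16.125
  albino: 86 × 4/16 = 21.5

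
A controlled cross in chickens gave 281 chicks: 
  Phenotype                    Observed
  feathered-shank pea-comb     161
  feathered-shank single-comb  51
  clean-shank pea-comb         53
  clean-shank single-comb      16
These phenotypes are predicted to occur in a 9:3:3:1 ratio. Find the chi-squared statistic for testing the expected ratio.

Under the 9:3:3:1 hypothesis (Σ ratio = 16, N = 281):
  feathered-shank pea-comb: 281 × 9/16 = 158.0625
  feathered-shank single-comb: 281 × 3/16 = 52.6875
  clean-shank pea-comb: 281 × 3/16 = 52.6875
  clean-shank single-comb: 281 × 1/16 = 17.5625
χ² = Σ (O − E)² / E
  feathered-shank pea-comb: (161 − 158.0625)² / 158.0625 = 0.0546
  feathered-shank single-comb: (51 − 52.6875)² / 52.6875 = 0.0540
  clean-shank pea-comb: (53 − 52.6875)² / 52.6875 = 0.0019
  clean-shank single-comb: (16 − 17.5625)² / 17.5625 = 0.1390
χ² = 0.0546 + 0.0540 + 0.0019 + 0.1390 = 0.2495 ≈ 0.250

0.250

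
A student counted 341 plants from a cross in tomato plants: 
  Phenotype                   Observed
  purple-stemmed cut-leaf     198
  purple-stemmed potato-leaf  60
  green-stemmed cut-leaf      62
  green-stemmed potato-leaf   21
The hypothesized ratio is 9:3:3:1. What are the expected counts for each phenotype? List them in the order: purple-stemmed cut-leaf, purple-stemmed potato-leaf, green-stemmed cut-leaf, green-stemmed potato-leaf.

Total ratio parts = 16. Expected numbers out of 341:
  purple-stemmed cut-leaf: 341 × 9/16 = 191.8125
  purple-stemmed potato-leaf: 341 × 3/16 = 63.9375
  green-stemmed cut-leaf: 341 × 3/16 = 63.9375
  green-stemmed potato-leaf: 341 × 1/16 = 21.3125

191.8125, 63.9375, 63.9375, 21.3125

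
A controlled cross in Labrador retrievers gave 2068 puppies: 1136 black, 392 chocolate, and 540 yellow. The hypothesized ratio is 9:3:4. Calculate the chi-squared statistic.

1.708

Total ratio parts = 16. Expected numbers out of 2068:
  black: 2068 × 9/16 = 1163.25
  chocolate: 2068 × 3/16 = 387.75
  yellow: 2068 × 4/16 = 517
χ² = Σ (O − E)² / E
  black: (1136 − 1163.25)² / 1163.25 = 0.6384
  chocolate: (392 − 387.75)² / 387.75 = 0.0466
  yellow: (540 − 517)² / 517 = 1.0232
χ² = 0.6384 + 0.0466 + 1.0232 = 1.7082 ≈ 1.708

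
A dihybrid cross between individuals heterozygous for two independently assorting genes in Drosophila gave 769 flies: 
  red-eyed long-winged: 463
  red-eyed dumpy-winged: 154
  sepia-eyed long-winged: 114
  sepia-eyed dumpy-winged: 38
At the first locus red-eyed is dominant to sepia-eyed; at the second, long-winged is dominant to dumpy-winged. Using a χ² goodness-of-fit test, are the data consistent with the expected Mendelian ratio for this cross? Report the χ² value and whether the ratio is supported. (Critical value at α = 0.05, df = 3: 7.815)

11.236; not consistent

A dihybrid F₂ with independent assortment and complete dominance at both loci gives a 9:3:3:1 phenotypic ratio.
Total ratio parts = 16. Expected numbers out of 769:
  red-eyed long-winged: 769 × 9/16 = 432.5625
  red-eyed dumpy-winged: 769 × 3/16 = 144.1875
  sepia-eyed long-winged: 769 × 3/16 = 144.1875
  sepia-eyed dumpy-winged: 769 × 1/16 = 48.0625
χ² = Σ (O − E)² / E
  red-eyed long-winged: (463 − 432.5625)² / 432.5625 = 2.1418
  red-eyed dumpy-winged: (154 − 144.1875)² / 144.1875 = 0.6678
  sepia-eyed long-winged: (114 − 144.1875)² / 144.1875 = 6.3201
  sepia-eyed dumpy-winged: (38 − 48.0625)² / 48.0625 = 2.1067
χ² = 2.1418 + 0.6678 + 6.3201 + 2.1067 = 11.2364 ≈ 11.236
Degrees of freedom = 4 − 1 = 3; critical value at α = 0.05 is 7.815.
Since 11.236 > 7.815, we reject the null hypothesis — the data do not fit the 9:3:3:1 ratio.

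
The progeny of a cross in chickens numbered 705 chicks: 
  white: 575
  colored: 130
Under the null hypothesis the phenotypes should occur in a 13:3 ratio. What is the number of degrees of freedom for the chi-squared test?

A goodness-of-fit test with 2 phenotype classes has df = 2 − 1 = 1.

1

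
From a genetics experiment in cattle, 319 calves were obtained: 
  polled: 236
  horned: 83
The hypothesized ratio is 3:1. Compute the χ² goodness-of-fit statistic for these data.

0.177

Total ratio parts = 4. Expected numbers out of 319:
  polled: 319 × 3/4 = 239.25
  horned: 319 × 1/4 = 79.75
χ² = Σ (O − E)² / E
  polled: (236 − 239.25)² / 239.25 = 0.0441
  horned: (83 − 79.75)² / 79.75 = 0.1324
χ² = 0.0441 + 0.1324 = 0.1765 ≈ 0.177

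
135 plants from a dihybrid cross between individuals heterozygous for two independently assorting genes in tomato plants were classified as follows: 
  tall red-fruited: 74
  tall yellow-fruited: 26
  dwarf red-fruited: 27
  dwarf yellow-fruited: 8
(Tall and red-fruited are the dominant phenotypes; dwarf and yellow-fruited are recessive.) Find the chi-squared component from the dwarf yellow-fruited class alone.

0.023

A dihybrid F₂ with independent assortment and complete dominance at both loci gives a 9:3:3:1 phenotypic ratio.
The 9:3:3:1 ratio has 16 parts, so with N = 135 the expected counts are:
  tall red-fruited: 135 × 9/16 = 75.9375
  tall yellow-fruited: 135 × 3/16 = 25.3125
  dwarf red-fruited: 135 × 3/16 = 25.3125
  dwarf yellow-fruited: 135 × 1/16 = 8.4375
Contribution of dwarf yellow-fruited: (8 − 8.4375)² / 8.4375 = 0.0227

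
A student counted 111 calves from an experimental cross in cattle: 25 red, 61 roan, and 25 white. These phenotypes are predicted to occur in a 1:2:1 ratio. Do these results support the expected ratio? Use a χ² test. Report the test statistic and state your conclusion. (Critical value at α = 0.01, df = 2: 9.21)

1.090; consistent

Expected counts for N = 111 under a 1:2:1 ratio (total parts = 4):
  red: 111 × 1/4 = 27.75
  roan: 111 × 2/4 = 55.5
  white: 111 × 1/4 = 27.75
χ² = Σ (O − E)² / E
  red: (25 − 27.75)² / 27.75 = 0.2725
  roan: (61 − 55.5)² / 55.5 = 0.5450
  white: (25 − 27.75)² / 27.75 = 0.2725
χ² = 0.2725 + 0.5450 + 0.2725 = 1.090
Degrees of freedom = 3 − 1 = 2; critical value at α = 0.01 is 9.21.
Since 1.090 < 9.21, we fail to reject the null hypothesis — the data are consistent with the 1:2:1 ratio.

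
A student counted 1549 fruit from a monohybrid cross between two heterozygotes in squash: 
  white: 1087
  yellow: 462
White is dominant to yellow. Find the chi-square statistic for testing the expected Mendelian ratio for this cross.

For a monohybrid cross between heterozygotes with complete dominance, the expected phenotypic ratio is 3:1.
The 3:1 ratio has 4 parts, so with N = 1549 the expected counts are:
  white: 1549 × 3/4 = 1161.75
  yellow: 1549 × 1/4 = 387.25
χ² = Σ (O − E)² / E
  white: (1087 − 1161.75)² / 1161.75 = 4.8096
  yellow: (462 − 387.25)² / 387.25 = 14.4288
χ² = 4.8096 + 14.4288 = 19.2384 ≈ 19.238

19.238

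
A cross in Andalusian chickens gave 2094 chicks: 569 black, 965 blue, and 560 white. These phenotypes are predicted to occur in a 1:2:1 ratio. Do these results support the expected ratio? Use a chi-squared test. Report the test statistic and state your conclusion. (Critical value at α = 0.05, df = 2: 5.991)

Under the 1:2:1 hypothesis (Σ ratio = 4, N = 2094):
  black: 2094 × 1/4 = 523.5
  blue: 2094 × 2/4 = 1047
  white: 2094 × 1/4 = 523.5
χ² = Σ (O − E)² / E
  black: (569 − 523.5)² / 523.5 = 3.9546
  blue: (965 − 1047)² / 1047 = 6.4222
  white: (560 − 523.5)² / 523.5 = 2.5449
χ² = 3.9546 + 6.4222 + 2.5449 = 12.9217 ≈ 12.922
Degrees of freedom = 3 − 1 = 2; critical value at α = 0.05 is 5.991.
Since 12.922 > 5.991, we reject the null hypothesis — the data do not fit the 1:2:1 ratio.

12.922; not consistent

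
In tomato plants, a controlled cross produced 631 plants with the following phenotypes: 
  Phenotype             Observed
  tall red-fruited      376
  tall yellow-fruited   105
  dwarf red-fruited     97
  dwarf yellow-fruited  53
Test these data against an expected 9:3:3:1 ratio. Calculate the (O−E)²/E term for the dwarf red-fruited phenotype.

Expected counts for N = 631 under a 9:3:3:1 ratio (total parts = 16):
  tall red-fruited: 631 × 9/16 = 354.9375
  tall yellow-fruited: 631 × 3/16 = 118.3125
  dwarf red-fruited: 631 × 3/16 = 118.3125
  dwarf yellow-fruited: 631 × 1/16 = 39.4375
Contribution of dwarf red-fruited: (97 − 118.3125)² / 118.3125 = 3.8392

3.839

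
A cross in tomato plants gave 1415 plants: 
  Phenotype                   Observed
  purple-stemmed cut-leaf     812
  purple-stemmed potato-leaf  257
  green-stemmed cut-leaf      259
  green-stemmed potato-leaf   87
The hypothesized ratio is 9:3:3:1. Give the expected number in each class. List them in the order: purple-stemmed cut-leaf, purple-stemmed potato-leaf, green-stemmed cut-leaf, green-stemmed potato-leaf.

Total ratio parts = 16. Expected numbers out of 1415:
  purple-stemmed cut-leaf: 1415 × 9/16 = 795.9375
  purple-stemmed potato-leaf: 1415 × 3/16 = 265.3125
  green-stemmed cut-leaf: 1415 × 3/16 = 265.3125
  green-stemmed potato-leaf: 1415 × 1/16 = 88.4375

795.9375, 265.3125, 265.3125, 88.4375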